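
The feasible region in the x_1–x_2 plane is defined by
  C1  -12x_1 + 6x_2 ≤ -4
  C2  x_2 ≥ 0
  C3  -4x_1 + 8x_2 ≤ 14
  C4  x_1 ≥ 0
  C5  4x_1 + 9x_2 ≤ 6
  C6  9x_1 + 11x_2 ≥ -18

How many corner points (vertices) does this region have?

Of the 15 pairwise boundary intersections, those satisfying every inequality are:
  (1/3, 0)
  (6/11, 14/33)
  (3/2, 0)

3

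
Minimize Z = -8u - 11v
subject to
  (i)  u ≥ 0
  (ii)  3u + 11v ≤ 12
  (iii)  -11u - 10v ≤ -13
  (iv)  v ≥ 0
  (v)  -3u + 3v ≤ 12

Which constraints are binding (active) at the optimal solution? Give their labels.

(ii) and (iv)

Feasible corners and Z = -8u - 11v:
  (23/91, 93/91) → Z = -1207/91
  (4, 0) → Z = -32
  (13/11, 0) → Z = -104/11

The minimum is at (4, 0). Substituting into each constraint, equality holds for (ii) and (iv); the remaining constraints have slack.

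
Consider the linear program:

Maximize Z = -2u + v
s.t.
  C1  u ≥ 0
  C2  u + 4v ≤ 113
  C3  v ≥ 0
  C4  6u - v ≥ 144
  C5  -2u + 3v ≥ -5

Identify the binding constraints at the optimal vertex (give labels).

C2 and C4

Feasible corners and Z = -2u + v:
  (689/25, 534/25) → Z = -844/25
  (359/11, 221/11) → Z = -497/11
  (427/16, 129/8) → Z = -149/4

The maximum is at (689/25, 534/25). Substituting into each constraint, equality holds for C2 and C4; the remaining constraints have slack.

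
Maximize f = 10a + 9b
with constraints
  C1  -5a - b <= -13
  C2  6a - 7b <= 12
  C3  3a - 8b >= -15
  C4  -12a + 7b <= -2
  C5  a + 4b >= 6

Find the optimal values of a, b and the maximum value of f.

a = 67/9, b = 14/3, maximum f = 1048/9

Corner points and f = 10a + 9b:
  (89/43, 114/43) → f = 1916/43
  (46/19, 17/19) → f = 613/19
  (67/9, 14/3) → f = 1048/9
  (90/31, 24/31) → f = 36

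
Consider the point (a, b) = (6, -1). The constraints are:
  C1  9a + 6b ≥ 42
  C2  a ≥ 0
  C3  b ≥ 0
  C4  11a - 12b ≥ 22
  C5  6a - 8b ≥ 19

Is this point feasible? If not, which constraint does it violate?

not feasible — violates C3

Constraint C3: b = -1, which is not ≥ 0. All other constraints are satisfied.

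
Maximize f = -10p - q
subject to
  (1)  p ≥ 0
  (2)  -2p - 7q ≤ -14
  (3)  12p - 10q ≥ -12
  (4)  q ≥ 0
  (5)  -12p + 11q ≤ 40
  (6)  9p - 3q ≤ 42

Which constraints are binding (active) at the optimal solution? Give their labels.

(2) and (3)

Feasible corners and f = -10p - q:
  (7/13, 24/13) → f = -94/13
  (112/23, 14/23) → f = -1134/23
  (76/9, 34/3) → f = -862/9

The maximum is at (7/13, 24/13). Substituting into each constraint, equality holds for (2) and (3); the remaining constraints have slack.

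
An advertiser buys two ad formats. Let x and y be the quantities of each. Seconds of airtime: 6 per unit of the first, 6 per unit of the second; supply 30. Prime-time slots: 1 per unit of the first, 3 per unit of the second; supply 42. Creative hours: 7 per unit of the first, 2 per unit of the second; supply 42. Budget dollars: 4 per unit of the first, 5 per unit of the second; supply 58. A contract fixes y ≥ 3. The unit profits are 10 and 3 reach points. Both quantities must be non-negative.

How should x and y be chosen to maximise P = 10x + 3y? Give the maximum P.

x = 2, y = 3, maximum P = 29

Feasible corners and P = 10x + 3y:
  (0, 5) → P = 15
  (0, 3) → P = 9
  (2, 3) → P = 29

At the optimal vertex, 6x + 6y = 30 and y = 3.
Solving simultaneously gives x = 2, y = 3.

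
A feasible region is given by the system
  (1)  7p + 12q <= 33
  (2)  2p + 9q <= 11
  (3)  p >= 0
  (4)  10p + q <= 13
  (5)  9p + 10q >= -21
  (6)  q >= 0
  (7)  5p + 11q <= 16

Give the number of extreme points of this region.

5

The feasible vertices (each the meet of two boundaries and inside every other half-plane) are:
  (0, 11/9)
  (1, 1)
  (0, 0)
  (13/10, 0)
  (127/105, 19/21)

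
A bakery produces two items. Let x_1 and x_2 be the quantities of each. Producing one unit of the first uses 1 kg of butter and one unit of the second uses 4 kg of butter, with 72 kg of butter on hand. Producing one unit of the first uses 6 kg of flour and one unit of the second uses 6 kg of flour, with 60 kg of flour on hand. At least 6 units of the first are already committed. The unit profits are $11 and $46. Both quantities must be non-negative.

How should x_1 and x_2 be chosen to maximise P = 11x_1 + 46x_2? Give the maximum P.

The optimum lies where 6x_1 + 6x_2 = 60 and x_1 = 6.
Solving simultaneously gives x_1 = 6, x_2 = 4.

x_1 = 6, x_2 = 4, maximum P = 250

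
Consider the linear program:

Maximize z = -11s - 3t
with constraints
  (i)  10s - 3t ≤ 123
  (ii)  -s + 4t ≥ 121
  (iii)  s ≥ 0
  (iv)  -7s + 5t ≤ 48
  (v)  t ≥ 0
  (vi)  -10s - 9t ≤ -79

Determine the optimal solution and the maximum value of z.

Corner points and z = -11s - 3t:
  (855/37, 1333/37) → z = -13404/37
  (759/29, 1341/29) → z = -12372/29
  (413/23, 799/23) → z = -6940/23

The binding constraints are -s + 4t = 121 and -7s + 5t = 48.
Solving simultaneously gives s = 413/23, t = 799/23.

s = 413/23, t = 799/23, maximum z = -6940/23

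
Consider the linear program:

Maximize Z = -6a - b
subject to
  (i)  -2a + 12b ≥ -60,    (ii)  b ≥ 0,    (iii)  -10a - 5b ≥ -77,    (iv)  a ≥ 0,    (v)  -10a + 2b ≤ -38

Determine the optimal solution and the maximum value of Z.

a = 19/5, b = 0, maximum Z = -114/5

Feasible corners and Z = -6a - b:
  (77/10, 0) → Z = -231/5
  (19/5, 0) → Z = -114/5
  (172/35, 39/7) → Z = -1227/35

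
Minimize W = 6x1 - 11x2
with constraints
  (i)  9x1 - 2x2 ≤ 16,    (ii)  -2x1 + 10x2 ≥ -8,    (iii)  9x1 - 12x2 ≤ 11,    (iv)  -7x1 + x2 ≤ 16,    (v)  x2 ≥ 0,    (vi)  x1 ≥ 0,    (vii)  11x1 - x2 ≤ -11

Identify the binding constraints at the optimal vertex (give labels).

Extreme points and W = 6x1 - 11x2:
  (0, 16) → W = -176
  (5/4, 99/4) → W = -1059/4
  (0, 11) → W = -121

The minimum is at (5/4, 99/4). Substituting into each constraint, equality holds for (iv) and (vii); the remaining constraints have slack.

(iv) and (vii)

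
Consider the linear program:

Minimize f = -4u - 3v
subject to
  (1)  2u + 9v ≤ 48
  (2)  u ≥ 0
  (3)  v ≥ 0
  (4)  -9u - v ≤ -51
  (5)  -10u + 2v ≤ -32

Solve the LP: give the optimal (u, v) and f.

At the optimal vertex, 2u + 9v = 48 and v = 0.
Solving simultaneously gives u = 24, v = 0.

u = 24, v = 0, minimum f = -96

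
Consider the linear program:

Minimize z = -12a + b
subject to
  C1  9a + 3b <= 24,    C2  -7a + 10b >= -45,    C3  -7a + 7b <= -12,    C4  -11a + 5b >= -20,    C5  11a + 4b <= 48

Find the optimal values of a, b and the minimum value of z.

a = 40/21, b = 4/21, minimum z = -68/3

Vertices and z = -12a + b:
  (-65/7, -11) → z = 703/7
  (-1/3, -71/15) → z = -11/15
  (40/21, 4/21) → z = -68/3

At the optimal vertex, -7a + 7b = -12 and -11a + 5b = -20.
Solving simultaneously gives a = 40/21, b = 4/21.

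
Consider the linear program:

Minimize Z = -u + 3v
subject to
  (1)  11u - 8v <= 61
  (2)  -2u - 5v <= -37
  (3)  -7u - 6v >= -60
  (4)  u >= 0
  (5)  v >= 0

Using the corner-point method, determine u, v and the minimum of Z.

u = 78/23, v = 139/23, minimum Z = 339/23

Extreme points and Z = -u + 3v:
  (78/23, 139/23) → Z = 339/23
  (0, 37/5) → Z = 111/5
  (0, 10) → Z = 30

The binding constraints are -2u - 5v = -37 and -7u - 6v = -60.
Solving simultaneously gives u = 78/23, v = 139/23.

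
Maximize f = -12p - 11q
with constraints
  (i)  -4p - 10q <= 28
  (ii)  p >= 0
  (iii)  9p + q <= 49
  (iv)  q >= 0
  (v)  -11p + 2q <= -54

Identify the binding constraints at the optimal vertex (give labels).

(iv) and (v)

Extreme points and f = -12p - 11q:
  (49/9, 0) → f = -196/3
  (152/29, 53/29) → f = -83
  (54/11, 0) → f = -648/11

The maximum is at (54/11, 0). Substituting into each constraint, equality holds for (iv) and (v); the remaining constraints have slack.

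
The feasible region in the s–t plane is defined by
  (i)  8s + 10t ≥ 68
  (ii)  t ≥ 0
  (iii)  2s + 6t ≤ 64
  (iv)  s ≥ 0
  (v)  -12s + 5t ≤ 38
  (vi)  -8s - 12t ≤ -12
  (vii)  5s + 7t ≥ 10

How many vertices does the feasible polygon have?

5

Pairwise boundary intersections that survive every other constraint:
  (17/2, 0)
  (0, 34/5)
  (32, 0)
  (46/41, 422/41)
  (0, 38/5)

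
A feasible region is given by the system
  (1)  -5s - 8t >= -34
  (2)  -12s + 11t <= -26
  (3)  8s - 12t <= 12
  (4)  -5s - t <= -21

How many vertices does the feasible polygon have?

Pairwise boundary intersections that survive every other constraint:
  (582/151, 278/151)
  (126/31, 53/31)
  (257/67, 122/67)
  (66/17, 27/17)

4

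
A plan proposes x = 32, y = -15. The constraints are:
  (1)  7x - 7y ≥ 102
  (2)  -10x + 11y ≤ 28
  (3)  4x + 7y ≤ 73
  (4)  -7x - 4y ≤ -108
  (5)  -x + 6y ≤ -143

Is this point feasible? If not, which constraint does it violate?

not feasible — violates (5)

Constraint (5): -x + 6y = -122, which is not ≤ -143. All other constraints are satisfied.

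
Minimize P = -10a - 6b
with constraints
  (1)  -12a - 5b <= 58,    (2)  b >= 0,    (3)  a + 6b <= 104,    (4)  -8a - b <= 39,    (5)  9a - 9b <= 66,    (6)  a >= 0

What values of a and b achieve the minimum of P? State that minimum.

Feasible corners and P = -10a - 6b:
  (22/3, 0) → P = -220/3
  (0, 0) → P = 0
  (148/7, 290/21) → P = -2060/7
  (0, 52/3) → P = -104

The optimum lies where a + 6b = 104 and 9a - 9b = 66.
Solving simultaneously gives a = 148/7, b = 290/21.

a = 148/7, b = 290/21, minimum P = -2060/7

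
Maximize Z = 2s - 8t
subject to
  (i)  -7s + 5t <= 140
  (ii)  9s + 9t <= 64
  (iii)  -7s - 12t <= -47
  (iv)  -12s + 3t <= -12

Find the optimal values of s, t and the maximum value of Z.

s = 23/3, t = -5/9, maximum Z = 178/9

Extreme points and Z = 2s - 8t:
  (23/3, -5/9) → Z = 178/9
  (20/9, 44/9) → Z = -104/3
  (19/11, 32/11) → Z = -218/11

The binding constraints are 9s + 9t = 64 and -7s - 12t = -47.
Solving simultaneously gives s = 23/3, t = -5/9.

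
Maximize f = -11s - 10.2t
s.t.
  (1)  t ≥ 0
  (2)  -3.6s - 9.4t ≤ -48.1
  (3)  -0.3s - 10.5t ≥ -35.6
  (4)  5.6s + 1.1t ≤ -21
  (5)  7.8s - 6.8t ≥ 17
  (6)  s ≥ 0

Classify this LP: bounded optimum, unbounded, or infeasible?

The boundaries t = 0 and -3.6s - 9.4t = -48.1 meet at (481/36, 0), but that point violates 5.6s + 1.1t ≤ -21. Every candidate vertex is excluded by some other constraint, so the feasible region is empty.

infeasible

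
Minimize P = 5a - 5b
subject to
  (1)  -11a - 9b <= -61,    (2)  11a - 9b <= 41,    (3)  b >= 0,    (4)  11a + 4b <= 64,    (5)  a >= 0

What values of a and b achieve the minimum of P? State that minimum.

a = 0, b = 16, minimum P = -80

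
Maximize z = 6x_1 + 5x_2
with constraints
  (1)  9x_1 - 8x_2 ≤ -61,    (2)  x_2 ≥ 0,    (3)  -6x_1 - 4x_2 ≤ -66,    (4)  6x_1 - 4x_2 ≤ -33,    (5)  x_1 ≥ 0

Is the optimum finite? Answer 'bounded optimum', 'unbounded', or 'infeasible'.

unbounded

From the feasible point (11/4, 99/8), moving in the direction (0, 1) keeps every constraint satisfied while z increases without bound.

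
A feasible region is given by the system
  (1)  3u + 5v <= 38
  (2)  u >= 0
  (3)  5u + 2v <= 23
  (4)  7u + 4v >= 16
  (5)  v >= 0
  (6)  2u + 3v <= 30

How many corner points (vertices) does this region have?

Intersecting each pair of boundary lines and keeping only the points that satisfy every inequality leaves:
  (0, 38/5)
  (39/19, 121/19)
  (0, 4)
  (23/5, 0)
  (16/7, 0)

5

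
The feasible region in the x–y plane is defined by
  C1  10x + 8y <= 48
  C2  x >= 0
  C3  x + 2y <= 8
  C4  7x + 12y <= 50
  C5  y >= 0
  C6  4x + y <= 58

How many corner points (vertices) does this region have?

Of the 15 pairwise boundary intersections, those satisfying every inequality are:
  (11/4, 41/16)
  (24/5, 0)
  (0, 4)
  (0, 0)
  (2, 3)

5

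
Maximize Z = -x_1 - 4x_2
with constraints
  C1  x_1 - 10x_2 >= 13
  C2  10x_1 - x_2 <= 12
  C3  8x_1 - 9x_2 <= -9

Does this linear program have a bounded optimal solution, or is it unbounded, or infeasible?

unbounded

From the feasible point (-207/71, -113/71), moving in the direction (-9, -8) keeps every constraint satisfied while Z increases without bound.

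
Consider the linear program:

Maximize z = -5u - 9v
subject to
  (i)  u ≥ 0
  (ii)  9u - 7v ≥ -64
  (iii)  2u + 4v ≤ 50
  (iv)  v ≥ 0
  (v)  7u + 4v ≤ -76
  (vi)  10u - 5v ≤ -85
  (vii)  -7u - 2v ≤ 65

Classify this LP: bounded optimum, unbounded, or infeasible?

infeasible

The boundaries 10u - 5v = -85 and -7u - 2v = 65 meet at (-9, -1), but that point violates u ≥ 0. Every candidate vertex is excluded by some other constraint, so the feasible region is empty.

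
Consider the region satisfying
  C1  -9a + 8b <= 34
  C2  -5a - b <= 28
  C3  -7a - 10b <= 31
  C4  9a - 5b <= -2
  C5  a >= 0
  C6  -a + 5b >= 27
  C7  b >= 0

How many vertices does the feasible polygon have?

The feasible vertices (each the meet of two boundaries and inside every other half-plane) are:
  (154/27, 32/3)
  (46/37, 209/37)
  (25/8, 241/40)

3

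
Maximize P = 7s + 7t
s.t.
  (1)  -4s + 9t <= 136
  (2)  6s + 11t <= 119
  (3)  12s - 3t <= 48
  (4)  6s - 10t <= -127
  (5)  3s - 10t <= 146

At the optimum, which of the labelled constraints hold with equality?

(2) and (4)

Vertices and P = 7s + 7t:
  (-425/98, 646/49) → P = 867/14
  (-2674/13, -992/13) → P = -1974
  (-23/14, 82/7) → P = 141/2
  (-91, -419/10) → P = -9303/10

The maximum is at (-23/14, 82/7). Substituting into each constraint, equality holds for (2) and (4); the remaining constraints have slack.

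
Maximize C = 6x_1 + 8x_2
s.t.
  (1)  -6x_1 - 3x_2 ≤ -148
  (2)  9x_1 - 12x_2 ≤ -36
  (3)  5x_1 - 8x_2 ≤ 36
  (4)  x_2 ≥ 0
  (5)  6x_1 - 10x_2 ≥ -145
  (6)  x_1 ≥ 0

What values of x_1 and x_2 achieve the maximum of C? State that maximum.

x_1 = 230/3, x_2 = 121/2, maximum C = 944

Vertices and C = 6x_1 + 8x_2:
  (556/33, 172/11) → C = 2488/11
  (1045/78, 293/13) → C = 3389/13
  (230/3, 121/2) → C = 944

At the optimal vertex, 9x_1 - 12x_2 = -36 and 6x_1 - 10x_2 = -145.
Solving simultaneously gives x_1 = 230/3, x_2 = 121/2.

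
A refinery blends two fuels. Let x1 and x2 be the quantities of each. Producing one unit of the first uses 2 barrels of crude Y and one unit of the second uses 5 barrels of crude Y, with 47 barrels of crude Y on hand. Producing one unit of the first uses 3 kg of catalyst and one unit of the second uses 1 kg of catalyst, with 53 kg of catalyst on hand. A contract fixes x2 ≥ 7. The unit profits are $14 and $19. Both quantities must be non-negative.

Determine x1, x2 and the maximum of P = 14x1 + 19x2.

Vertices and P = 14x1 + 19x2:
  (0, 47/5) → P = 893/5
  (0, 7) → P = 133
  (6, 7) → P = 217

The optimum lies where 2x1 + 5x2 = 47 and x2 = 7.
Solving simultaneously gives x1 = 6, x2 = 7.

x1 = 6, x2 = 7, maximum P = 217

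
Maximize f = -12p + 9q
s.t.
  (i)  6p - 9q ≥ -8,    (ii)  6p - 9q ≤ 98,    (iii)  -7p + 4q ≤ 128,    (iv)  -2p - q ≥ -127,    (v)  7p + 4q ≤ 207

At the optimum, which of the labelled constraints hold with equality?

(i) and (iii)

Feasible corners and f = -12p + 9q:
  (-1120/39, -712/39) → f = 2344/13
  (1831/87, 1298/87) → f = -3430/29
  (-1544/39, -1454/39) → f = 1814/13
  (2255/87, 556/87) → f = -7352/29

The maximum is at (-1120/39, -712/39). Substituting into each constraint, equality holds for (i) and (iii); the remaining constraints have slack.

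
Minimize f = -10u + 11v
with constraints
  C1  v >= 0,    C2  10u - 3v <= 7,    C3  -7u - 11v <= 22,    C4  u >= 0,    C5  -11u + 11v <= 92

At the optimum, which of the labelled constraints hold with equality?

C1 and C2

Feasible corners and f = -10u + 11v:
  (7/10, 0) → f = -7
  (0, 0) → f = 0
  (353/77, 997/77) → f = 7437/77
  (0, 92/11) → f = 92

The minimum is at (7/10, 0). Substituting into each constraint, equality holds for C1 and C2; the remaining constraints have slack.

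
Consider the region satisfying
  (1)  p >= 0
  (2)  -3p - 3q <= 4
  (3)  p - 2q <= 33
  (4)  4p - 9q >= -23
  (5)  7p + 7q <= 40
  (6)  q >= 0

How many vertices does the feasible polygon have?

Intersecting each pair of boundary lines and keeping only the points that satisfy every inequality leaves:
  (0, 23/9)
  (0, 0)
  (199/91, 321/91)
  (40/7, 0)

4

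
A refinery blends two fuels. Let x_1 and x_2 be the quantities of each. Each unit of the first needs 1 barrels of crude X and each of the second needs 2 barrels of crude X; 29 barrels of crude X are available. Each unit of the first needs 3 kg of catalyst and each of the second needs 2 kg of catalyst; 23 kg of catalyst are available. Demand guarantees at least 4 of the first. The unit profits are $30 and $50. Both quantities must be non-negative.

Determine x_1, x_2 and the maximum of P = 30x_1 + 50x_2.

Feasible corners and P = 30x_1 + 50x_2:
  (23/3, 0) → P = 230
  (4, 0) → P = 120
  (4, 11/2) → P = 395

x_1 = 4, x_2 = 11/2, maximum P = 395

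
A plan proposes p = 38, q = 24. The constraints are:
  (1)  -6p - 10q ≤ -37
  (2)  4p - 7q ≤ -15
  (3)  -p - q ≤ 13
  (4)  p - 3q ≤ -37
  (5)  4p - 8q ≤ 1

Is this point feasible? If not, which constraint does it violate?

Constraint (4): p - 3q = -34, which is not ≤ -37. All other constraints are satisfied.

not feasible — violates (4)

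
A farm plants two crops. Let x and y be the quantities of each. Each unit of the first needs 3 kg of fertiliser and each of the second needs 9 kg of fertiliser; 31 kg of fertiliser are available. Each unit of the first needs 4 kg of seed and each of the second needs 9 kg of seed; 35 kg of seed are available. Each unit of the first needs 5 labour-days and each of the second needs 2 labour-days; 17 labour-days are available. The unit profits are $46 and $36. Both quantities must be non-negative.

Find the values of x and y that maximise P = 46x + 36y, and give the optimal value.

x = 7/3, y = 8/3, maximum P = 610/3

Extreme points and P = 46x + 36y:
  (0, 0) → P = 0
  (0, 31/9) → P = 124
  (17/5, 0) → P = 782/5
  (7/3, 8/3) → P = 610/3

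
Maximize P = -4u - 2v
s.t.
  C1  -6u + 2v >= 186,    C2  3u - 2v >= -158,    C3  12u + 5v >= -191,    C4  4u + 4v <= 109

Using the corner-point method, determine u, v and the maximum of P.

u = -656/27, v = 181/9, maximum P = 1538/27

Corner points and P = -4u - 2v:
  (-656/27, 181/9) → P = 1538/27
  (-263/16, 699/16) → P = -173/8
  (-1172/39, 441/13) → P = 2042/39
  (-207/10, 959/20) → P = -131/10

The optimum lies where -6u + 2v = 186 and 12u + 5v = -191.
Solving simultaneously gives u = -656/27, v = 181/9.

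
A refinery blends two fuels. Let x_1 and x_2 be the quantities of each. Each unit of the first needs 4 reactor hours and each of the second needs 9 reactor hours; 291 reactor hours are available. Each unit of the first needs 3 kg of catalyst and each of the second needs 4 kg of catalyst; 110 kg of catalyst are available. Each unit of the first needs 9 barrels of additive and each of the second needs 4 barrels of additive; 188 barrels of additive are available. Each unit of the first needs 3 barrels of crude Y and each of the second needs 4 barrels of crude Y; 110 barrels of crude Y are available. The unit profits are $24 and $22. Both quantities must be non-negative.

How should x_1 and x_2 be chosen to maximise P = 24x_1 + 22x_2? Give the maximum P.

x_1 = 13, x_2 = 71/4, maximum P = 1405/2

Extreme points and P = 24x_1 + 22x_2:
  (0, 0) → P = 0
  (0, 55/2) → P = 605
  (188/9, 0) → P = 1504/3
  (13, 71/4) → P = 1405/2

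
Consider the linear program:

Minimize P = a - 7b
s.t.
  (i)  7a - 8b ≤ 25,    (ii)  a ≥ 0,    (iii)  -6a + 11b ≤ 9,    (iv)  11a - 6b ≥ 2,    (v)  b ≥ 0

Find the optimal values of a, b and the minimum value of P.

Feasible corners and P = a - 7b:
  (347/29, 213/29) → P = -1144/29
  (25/7, 0) → P = 25/7
  (76/85, 111/85) → P = -701/85
  (2/11, 0) → P = 2/11

a = 347/29, b = 213/29, minimum P = -1144/29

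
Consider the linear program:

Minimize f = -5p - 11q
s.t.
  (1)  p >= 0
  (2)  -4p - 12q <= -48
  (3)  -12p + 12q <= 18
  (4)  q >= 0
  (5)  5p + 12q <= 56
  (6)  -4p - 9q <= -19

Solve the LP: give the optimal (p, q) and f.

Vertices and f = -5p - 11q:
  (15/8, 27/8) → f = -93/2
  (8, 4/3) → f = -164/3
  (38/17, 127/34) → f = -1777/34

At the optimal vertex, -4p - 12q = -48 and 5p + 12q = 56.
Solving simultaneously gives p = 8, q = 4/3.

p = 8, q = 4/3, minimum f = -164/3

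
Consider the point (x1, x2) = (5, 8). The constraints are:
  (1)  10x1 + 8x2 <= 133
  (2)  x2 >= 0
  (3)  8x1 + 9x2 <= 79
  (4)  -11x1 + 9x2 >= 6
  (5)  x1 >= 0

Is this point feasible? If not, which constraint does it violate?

Constraint (3): 8x1 + 9x2 = 112, which is not ≤ 79. All other constraints are satisfied.

not feasible — violates (3)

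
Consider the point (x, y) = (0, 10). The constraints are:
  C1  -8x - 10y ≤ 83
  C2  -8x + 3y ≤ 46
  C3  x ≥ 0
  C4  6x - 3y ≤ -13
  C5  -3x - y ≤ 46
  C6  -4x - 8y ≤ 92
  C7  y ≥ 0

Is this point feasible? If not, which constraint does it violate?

feasible

C1: -100 ≤ 83 ✓
C2: 30 ≤ 46 ✓
C3: 0 ≥ 0 ✓
C4: -30 ≤ -13 ✓
C5: -10 ≤ 46 ✓
C6: -80 ≤ 92 ✓
C7: 10 ≥ 0 ✓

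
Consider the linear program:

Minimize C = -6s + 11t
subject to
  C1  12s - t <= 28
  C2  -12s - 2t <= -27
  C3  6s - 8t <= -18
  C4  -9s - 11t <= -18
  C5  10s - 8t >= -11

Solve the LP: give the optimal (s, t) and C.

s = 7/4, t = 57/16, minimum C = 459/16

Feasible corners and C = -6s + 11t:
  (121/45, 64/15) → C = 154/5
  (235/86, 206/43) → C = 1561/43
  (7/4, 57/16) → C = 459/16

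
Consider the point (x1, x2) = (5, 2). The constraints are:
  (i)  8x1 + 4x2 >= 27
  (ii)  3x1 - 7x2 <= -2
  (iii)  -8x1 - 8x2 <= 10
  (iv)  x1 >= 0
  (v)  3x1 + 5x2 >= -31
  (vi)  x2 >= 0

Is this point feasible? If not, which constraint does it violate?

Constraint (ii): 3x1 - 7x2 = 1, which is not ≤ -2. All other constraints are satisfied.

not feasible — violates (ii)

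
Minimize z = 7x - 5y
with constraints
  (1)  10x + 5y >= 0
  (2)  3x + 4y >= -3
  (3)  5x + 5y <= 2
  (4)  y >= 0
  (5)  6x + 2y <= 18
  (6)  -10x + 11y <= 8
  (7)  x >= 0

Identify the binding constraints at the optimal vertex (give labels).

Vertices and z = 7x - 5y:
  (0, 0) → z = 0
  (2/5, 0) → z = 14/5
  (0, 2/5) → z = -2

The minimum is at (0, 2/5). Substituting into each constraint, equality holds for (3) and (7); the remaining constraints have slack.

(3) and (7)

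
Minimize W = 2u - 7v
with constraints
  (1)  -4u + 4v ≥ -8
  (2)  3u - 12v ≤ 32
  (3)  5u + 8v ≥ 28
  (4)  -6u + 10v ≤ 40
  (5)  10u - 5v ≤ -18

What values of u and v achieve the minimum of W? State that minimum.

Vertices and W = 2u - 7v:
  (-20/49, 184/49) → W = -1328/49
  (-4/105, 74/21) → W = -866/35
  (2/7, 146/35) → W = -1002/35

At the optimal vertex, -6u + 10v = 40 and 10u - 5v = -18.
Solving simultaneously gives u = 2/7, v = 146/35.

u = 2/7, v = 146/35, minimum W = -1002/35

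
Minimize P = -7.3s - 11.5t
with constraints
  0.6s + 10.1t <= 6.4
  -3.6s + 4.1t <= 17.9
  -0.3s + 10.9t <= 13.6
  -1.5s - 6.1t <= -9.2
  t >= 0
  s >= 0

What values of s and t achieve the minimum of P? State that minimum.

s = 32/3, t = 0, minimum P = -1168/15

Vertices and P = -7.3s - 11.5t:
  (1796/383, 136/383) → P = -73374/1915
  (32/3, 0) → P = -1168/15
  (92/15, 0) → P = -3358/75

The optimum lies where 0.6s + 10.1t = 6.4 and t = 0.
Solving simultaneously gives s = 32/3, t = 0.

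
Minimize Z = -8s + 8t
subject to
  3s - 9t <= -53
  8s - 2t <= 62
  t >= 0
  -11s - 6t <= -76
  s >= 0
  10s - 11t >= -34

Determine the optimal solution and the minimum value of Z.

s = 332/33, t = 305/33, minimum Z = -72/11

Feasible corners and Z = -8s + 8t:
  (332/33, 305/33) → Z = -72/11
  (277/57, 428/57) → Z = 1208/57
  (375/34, 223/17) → Z = 284/17

The optimum lies where 3s - 9t = -53 and 8s - 2t = 62.
Solving simultaneously gives s = 332/33, t = 305/33.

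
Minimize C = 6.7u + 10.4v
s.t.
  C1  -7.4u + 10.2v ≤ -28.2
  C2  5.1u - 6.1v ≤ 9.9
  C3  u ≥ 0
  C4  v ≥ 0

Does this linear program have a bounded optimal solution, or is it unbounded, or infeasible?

infeasible

The boundaries -7.4u + 10.2v = -28.2 and v = 0 meet at (141/37, 0), but that point violates 5.1u - 6.1v ≤ 9.9. Every candidate vertex is excluded by some other constraint, so the feasible region is empty.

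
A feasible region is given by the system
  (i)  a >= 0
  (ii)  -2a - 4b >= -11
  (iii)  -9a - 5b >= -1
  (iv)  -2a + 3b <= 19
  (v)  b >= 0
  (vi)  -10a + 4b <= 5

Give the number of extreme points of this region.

3

Of the 15 pairwise boundary intersections, those satisfying every inequality are:
  (0, 1/5)
  (0, 0)
  (1/9, 0)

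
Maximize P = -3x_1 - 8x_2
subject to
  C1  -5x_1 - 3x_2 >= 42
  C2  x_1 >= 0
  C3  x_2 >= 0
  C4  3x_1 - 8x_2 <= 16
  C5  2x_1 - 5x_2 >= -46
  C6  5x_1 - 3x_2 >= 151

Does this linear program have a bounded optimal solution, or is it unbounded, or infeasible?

The boundaries 3x_1 - 8x_2 = 16 and 5x_1 - 3x_2 = 151 meet at (1160/31, 373/31), but that point violates -5x_1 - 3x_2 ≥ 42. Every candidate vertex is excluded by some other constraint, so the feasible region is empty.

infeasible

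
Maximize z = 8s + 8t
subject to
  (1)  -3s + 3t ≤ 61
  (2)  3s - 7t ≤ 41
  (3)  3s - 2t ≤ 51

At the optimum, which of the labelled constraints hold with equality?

Feasible corners and z = 8s + 8t:
  (-275/6, -51/2) → z = -1712/3
  (275/3, 112) → z = 4888/3
  (55/3, 2) → z = 488/3

The maximum is at (275/3, 112). Substituting into each constraint, equality holds for (1) and (3); the remaining constraints have slack.

(1) and (3)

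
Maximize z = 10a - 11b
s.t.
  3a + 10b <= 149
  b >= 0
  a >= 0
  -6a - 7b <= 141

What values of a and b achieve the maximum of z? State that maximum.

a = 149/3, b = 0, maximum z = 1490/3

Extreme points and z = 10a - 11b:
  (149/3, 0) → z = 1490/3
  (0, 149/10) → z = -1639/10
  (0, 0) → z = 0

At the optimal vertex, 3a + 10b = 149 and b = 0.
Solving simultaneously gives a = 149/3, b = 0.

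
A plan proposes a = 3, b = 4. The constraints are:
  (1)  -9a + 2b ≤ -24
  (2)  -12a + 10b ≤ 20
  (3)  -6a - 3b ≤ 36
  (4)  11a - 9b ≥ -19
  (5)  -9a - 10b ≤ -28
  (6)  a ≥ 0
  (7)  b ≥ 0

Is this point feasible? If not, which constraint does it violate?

not feasible — violates (1)

Constraint (1): -9a + 2b = -19, which is not ≤ -24. All other constraints are satisfied.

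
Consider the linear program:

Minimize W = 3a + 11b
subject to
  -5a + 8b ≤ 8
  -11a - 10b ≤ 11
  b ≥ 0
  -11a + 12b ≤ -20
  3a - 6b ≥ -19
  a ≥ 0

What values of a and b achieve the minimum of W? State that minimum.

a = 20/11, b = 0, minimum W = 60/11

Feasible corners and W = 3a + 11b:
  (64/7, 47/7) → W = 709/7
  (52/3, 71/6) → W = 1093/6
  (20/11, 0) → W = 60/11
The feasible region is unbounded (it extends along (1, 0), (2, 1)), but W strictly increases along every unbounded feasible direction, so there is no improving ray and the minimum is attained at a vertex.

The binding constraints are b = 0 and -11a + 12b = -20.
Solving simultaneously gives a = 20/11, b = 0.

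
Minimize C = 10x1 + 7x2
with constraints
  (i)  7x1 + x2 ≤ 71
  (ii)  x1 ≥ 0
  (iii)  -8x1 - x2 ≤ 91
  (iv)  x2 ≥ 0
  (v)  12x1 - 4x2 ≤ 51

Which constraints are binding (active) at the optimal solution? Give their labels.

Feasible corners and C = 10x1 + 7x2:
  (0, 71) → C = 497
  (67/8, 99/8) → C = 1363/8
  (0, 0) → C = 0
  (17/4, 0) → C = 85/2

The minimum is at (0, 0). Substituting into each constraint, equality holds for (ii) and (iv); the remaining constraints have slack.

(ii) and (iv)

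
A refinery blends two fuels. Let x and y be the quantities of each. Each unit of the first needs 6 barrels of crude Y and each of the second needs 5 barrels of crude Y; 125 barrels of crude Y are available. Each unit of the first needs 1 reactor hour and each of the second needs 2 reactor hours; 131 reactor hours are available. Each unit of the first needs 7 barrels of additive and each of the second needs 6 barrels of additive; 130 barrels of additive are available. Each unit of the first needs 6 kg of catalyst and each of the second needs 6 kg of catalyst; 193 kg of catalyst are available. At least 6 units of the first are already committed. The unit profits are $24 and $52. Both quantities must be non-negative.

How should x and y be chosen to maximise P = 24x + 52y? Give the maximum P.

Corner points and P = 24x + 52y:
  (130/7, 0) → P = 3120/7
  (6, 0) → P = 144
  (6, 44/3) → P = 2720/3

At the optimal vertex, 7x + 6y = 130 and x = 6.
Solving simultaneously gives x = 6, y = 44/3.

x = 6, y = 44/3, maximum P = 2720/3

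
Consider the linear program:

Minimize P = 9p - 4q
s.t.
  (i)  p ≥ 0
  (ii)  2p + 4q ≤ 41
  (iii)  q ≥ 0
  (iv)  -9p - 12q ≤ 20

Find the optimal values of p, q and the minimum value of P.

p = 0, q = 41/4, minimum P = -41

Feasible corners and P = 9p - 4q:
  (0, 41/4) → P = -41
  (0, 0) → P = 0
  (41/2, 0) → P = 369/2

At the optimal vertex, p = 0 and 2p + 4q = 41.
Solving simultaneously gives p = 0, q = 41/4.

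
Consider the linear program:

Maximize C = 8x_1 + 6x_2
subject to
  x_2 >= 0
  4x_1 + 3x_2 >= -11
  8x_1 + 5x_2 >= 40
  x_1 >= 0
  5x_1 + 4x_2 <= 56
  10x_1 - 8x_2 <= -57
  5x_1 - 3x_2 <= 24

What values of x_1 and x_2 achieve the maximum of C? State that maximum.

x_1 = 11/4, x_2 = 169/16, maximum C = 683/8

Feasible corners and C = 8x_1 + 6x_2:
  (0, 8) → C = 48
  (35/114, 428/57) → C = 2708/57
  (0, 14) → C = 84
  (11/4, 169/16) → C = 683/8

The optimum lies where 5x_1 + 4x_2 = 56 and 10x_1 - 8x_2 = -57.
Solving simultaneously gives x_1 = 11/4, x_2 = 169/16.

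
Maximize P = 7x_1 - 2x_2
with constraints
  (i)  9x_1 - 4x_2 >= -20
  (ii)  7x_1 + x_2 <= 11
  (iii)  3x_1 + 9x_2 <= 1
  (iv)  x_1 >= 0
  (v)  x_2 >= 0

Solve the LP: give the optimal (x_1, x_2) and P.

x_1 = 1/3, x_2 = 0, maximum P = 7/3

Extreme points and P = 7x_1 - 2x_2:
  (0, 1/9) → P = -2/9
  (1/3, 0) → P = 7/3
  (0, 0) → P = 0

The optimum lies where 3x_1 + 9x_2 = 1 and x_2 = 0.
Solving simultaneously gives x_1 = 1/3, x_2 = 0.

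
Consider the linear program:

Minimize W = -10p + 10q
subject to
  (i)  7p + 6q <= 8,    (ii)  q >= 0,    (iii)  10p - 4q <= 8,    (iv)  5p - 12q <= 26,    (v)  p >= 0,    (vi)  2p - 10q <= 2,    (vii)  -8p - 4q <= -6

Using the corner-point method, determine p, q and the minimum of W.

Corner points and W = -10p + 10q:
  (10/11, 3/11) → W = -70/11
  (1/5, 11/10) → W = 9
  (4/5, 0) → W = -8
  (3/4, 0) → W = -15/2

The binding constraints are q = 0 and 10p - 4q = 8.
Solving simultaneously gives p = 4/5, q = 0.

p = 4/5, q = 0, minimum W = -8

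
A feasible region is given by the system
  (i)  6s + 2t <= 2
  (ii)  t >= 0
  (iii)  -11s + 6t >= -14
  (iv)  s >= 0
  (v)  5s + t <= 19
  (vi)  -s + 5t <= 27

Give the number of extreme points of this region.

Of the 15 pairwise boundary intersections, those satisfying every inequality are:
  (1/3, 0)
  (0, 1)
  (0, 0)

3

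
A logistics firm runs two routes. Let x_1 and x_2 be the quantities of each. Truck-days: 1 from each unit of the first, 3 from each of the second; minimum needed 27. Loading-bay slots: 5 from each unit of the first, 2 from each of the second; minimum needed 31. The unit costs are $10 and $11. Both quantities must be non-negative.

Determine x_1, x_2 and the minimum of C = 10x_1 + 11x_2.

Extreme points and C = 10x_1 + 11x_2:
  (0, 31/2) → C = 341/2
  (27, 0) → C = 270
  (3, 8) → C = 118
The feasible region is unbounded (it extends along (0, 1), (1, 0)), but C strictly increases along every unbounded feasible direction, so there is no improving ray and the minimum is attained at a vertex.

The optimum lies where x_1 + 3x_2 = 27 and 5x_1 + 2x_2 = 31.
Solving simultaneously gives x_1 = 3, x_2 = 8.

x_1 = 3, x_2 = 8, minimum C = 118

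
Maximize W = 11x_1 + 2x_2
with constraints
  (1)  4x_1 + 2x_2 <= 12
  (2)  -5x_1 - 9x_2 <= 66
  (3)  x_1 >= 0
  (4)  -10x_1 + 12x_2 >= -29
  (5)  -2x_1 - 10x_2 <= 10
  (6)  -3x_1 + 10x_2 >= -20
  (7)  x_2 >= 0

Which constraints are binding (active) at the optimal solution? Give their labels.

(1) and (4)

Extreme points and W = 11x_1 + 2x_2:
  (0, 6) → W = 12
  (101/34, 1/17) → W = 1115/34
  (0, 0) → W = 0
  (29/10, 0) → W = 319/10

The maximum is at (101/34, 1/17). Substituting into each constraint, equality holds for (1) and (4); the remaining constraints have slack.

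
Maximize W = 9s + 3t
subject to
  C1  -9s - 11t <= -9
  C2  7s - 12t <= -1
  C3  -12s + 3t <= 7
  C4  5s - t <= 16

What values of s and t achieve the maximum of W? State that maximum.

Corner points and W = 9s + 3t:
  (97/185, 72/185) → W = 1089/185
  (-50/159, 57/53) → W = 21/53
  (193/53, 117/53) → W = 2088/53
  (55/3, 227/3) → W = 392

The optimum lies where -12s + 3t = 7 and 5s - t = 16.
Solving simultaneously gives s = 55/3, t = 227/3.

s = 55/3, t = 227/3, maximum W = 392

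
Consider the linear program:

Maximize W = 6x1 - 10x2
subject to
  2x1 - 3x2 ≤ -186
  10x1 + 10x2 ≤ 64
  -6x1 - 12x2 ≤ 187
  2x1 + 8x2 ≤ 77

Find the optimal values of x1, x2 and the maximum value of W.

x1 = -133/2, x2 = 53/3, maximum W = -1727/3

Corner points and W = 6x1 - 10x2:
  (-133/2, 53/3) → W = -1727/3
  (-1257/22, 263/11) → W = -6401/11
  (-605/6, 209/6) → W = -2860/3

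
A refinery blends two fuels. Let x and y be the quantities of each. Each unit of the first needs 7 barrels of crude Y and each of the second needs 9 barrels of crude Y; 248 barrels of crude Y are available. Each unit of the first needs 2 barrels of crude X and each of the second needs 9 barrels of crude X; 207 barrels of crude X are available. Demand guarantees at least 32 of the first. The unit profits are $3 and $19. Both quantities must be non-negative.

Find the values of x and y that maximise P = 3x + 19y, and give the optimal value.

x = 32, y = 8/3, maximum P = 440/3

Corner points and P = 3x + 19y:
  (248/7, 0) → P = 744/7
  (32, 0) → P = 96
  (32, 8/3) → P = 440/3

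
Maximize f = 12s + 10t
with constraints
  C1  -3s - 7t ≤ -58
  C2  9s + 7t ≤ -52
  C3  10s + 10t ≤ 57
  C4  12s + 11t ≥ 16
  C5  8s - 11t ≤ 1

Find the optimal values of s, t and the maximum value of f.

s = -919/20, t = 1033/20, maximum f = -349/10

Corner points and f = 12s + 10t:
  (-919/20, 1033/20) → f = -349/10
  (-228/5, 256/5) → f = -176/5
  (-467/10, 262/5) → f = -182/5

The optimum lies where 9s + 7t = -52 and 10s + 10t = 57.
Solving simultaneously gives s = -919/20, t = 1033/20.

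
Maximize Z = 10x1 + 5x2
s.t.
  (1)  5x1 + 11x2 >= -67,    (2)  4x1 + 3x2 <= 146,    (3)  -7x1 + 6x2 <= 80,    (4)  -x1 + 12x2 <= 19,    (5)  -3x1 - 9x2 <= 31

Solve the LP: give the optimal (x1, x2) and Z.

x1 = 469/9, x2 = -562/27, maximum Z = 11260/27

Corner points and Z = 10x1 + 5x2:
  (565/17, 74/17) → Z = 6020/17
  (469/9, -562/27) → Z = 11260/27
  (-141/13, 53/78) → Z = -8195/78
  (-302/27, 23/81) → Z = -8945/81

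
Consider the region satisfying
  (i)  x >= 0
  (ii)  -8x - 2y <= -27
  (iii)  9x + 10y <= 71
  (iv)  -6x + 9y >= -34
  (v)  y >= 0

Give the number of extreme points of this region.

Of the 10 pairwise boundary intersections, those satisfying every inequality are:
  (64/31, 325/62)
  (27/8, 0)
  (979/141, 40/47)
  (17/3, 0)

4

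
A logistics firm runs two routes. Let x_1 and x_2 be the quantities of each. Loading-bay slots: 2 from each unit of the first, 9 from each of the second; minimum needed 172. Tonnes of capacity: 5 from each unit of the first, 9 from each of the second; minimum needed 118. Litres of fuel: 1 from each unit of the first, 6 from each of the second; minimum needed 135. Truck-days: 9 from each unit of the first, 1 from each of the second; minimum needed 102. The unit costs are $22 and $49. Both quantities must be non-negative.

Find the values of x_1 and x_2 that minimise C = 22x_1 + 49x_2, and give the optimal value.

x_1 = 9, x_2 = 21, minimum C = 1227

Corner points and C = 22x_1 + 49x_2:
  (0, 102) → C = 4998
  (135, 0) → C = 2970
  (9, 21) → C = 1227
The feasible region is unbounded (it extends along (0, 1), (1, 0)), but C strictly increases along every unbounded feasible direction, so there is no improving ray and the minimum is attained at a vertex.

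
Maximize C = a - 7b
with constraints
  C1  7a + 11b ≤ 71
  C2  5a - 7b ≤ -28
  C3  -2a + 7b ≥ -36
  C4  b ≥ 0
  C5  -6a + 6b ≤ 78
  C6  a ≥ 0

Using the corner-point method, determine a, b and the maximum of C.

At the optimal vertex, 5a - 7b = -28 and a = 0.
Solving simultaneously gives a = 0, b = 4.

a = 0, b = 4, maximum C = -28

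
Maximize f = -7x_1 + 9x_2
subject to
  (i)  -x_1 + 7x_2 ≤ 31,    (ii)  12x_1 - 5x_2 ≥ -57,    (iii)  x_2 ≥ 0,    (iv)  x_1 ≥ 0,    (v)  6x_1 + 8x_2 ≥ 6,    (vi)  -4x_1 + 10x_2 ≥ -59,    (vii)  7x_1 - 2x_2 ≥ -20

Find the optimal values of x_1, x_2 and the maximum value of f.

At the optimal vertex, -x_1 + 7x_2 = 31 and x_1 = 0.
Solving simultaneously gives x_1 = 0, x_2 = 31/7.

x_1 = 0, x_2 = 31/7, maximum f = 279/7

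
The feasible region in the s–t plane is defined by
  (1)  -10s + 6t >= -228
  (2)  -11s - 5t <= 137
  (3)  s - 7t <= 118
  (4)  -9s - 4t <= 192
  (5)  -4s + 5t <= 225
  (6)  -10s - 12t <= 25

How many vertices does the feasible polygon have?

4

Of the 15 pairwise boundary intersections, those satisfying every inequality are:
  (1245/13, 1581/13)
  (431/30, -253/18)
  (-362/15, 1927/75)
  (-1519/82, 1095/82)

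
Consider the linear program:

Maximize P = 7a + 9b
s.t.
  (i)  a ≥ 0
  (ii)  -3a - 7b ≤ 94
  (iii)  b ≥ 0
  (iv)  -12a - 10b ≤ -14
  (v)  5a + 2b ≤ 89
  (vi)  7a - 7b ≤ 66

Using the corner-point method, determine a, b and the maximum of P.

a = 0, b = 89/2, maximum P = 801/2

Vertices and P = 7a + 9b:
  (0, 7/5) → P = 63/5
  (0, 89/2) → P = 801/2
  (7/6, 0) → P = 49/6
  (66/7, 0) → P = 66
  (755/49, 293/49) → P = 7922/49

The binding constraints are a = 0 and 5a + 2b = 89.
Solving simultaneously gives a = 0, b = 89/2.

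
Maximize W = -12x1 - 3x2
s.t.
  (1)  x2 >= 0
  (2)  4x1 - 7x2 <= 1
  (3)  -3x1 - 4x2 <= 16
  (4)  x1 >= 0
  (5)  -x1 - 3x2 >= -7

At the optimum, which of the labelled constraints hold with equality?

Vertices and W = -12x1 - 3x2:
  (1/4, 0) → W = -3
  (0, 0) → W = 0
  (52/19, 27/19) → W = -705/19
  (0, 7/3) → W = -7

The maximum is at (0, 0). Substituting into each constraint, equality holds for (1) and (4); the remaining constraints have slack.

(1) and (4)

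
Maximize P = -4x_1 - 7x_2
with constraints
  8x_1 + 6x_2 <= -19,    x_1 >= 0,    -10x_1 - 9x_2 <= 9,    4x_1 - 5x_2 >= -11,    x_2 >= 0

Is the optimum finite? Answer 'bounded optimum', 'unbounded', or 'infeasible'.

infeasible

The boundaries x_1 = 0 and 4x_1 - 5x_2 = -11 meet at (0, 11/5), but that point violates 8x_1 + 6x_2 ≤ -19. Every candidate vertex is excluded by some other constraint, so the feasible region is empty.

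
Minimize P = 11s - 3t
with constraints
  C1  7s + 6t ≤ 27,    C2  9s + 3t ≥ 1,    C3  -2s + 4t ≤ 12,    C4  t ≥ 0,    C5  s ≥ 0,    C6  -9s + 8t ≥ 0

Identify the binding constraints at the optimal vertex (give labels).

Corner points and P = 11s - 3t:
  (9/10, 69/20) → P = -9/20
  (108/55, 243/110) → P = 1647/110
  (0, 1/3) → P = -1
  (8/99, 1/11) → P = 61/99
  (0, 3) → P = -9

The minimum is at (0, 3). Substituting into each constraint, equality holds for C3 and C5; the remaining constraints have slack.

C3 and C5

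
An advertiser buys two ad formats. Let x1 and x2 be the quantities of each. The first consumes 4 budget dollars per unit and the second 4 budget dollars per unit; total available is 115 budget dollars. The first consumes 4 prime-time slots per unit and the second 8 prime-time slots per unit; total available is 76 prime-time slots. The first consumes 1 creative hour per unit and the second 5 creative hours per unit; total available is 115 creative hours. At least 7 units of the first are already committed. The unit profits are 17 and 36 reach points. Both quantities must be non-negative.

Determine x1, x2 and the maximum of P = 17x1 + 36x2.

x1 = 7, x2 = 6, maximum P = 335

Extreme points and P = 17x1 + 36x2:
  (19, 0) → P = 323
  (7, 0) → P = 119
  (7, 6) → P = 335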